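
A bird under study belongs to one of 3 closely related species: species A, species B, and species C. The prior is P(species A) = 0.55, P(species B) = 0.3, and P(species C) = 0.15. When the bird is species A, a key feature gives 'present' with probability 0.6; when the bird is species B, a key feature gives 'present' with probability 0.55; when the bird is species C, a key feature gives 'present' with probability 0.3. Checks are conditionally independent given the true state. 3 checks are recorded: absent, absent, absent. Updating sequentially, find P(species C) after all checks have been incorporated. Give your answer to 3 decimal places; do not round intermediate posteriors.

After 'absent': normaliser = 0.4·0.5500 + 0.45·0.3000 + 0.7·0.1500; P(species A) ≈ 0.4783, P(species B) ≈ 0.2935, P(species C) ≈ 0.2283
After 'absent': normaliser = 0.4·0.4783 + 0.45·0.2935 + 0.7·0.2283; P(species A) ≈ 0.3960, P(species B) ≈ 0.2733, P(species C) ≈ 0.3307
After 'absent': normaliser = 0.4·0.3960 + 0.45·0.2733 + 0.7·0.3307; P(species A) ≈ 0.3088, P(species B) ≈ 0.2398, P(species C) ≈ 0.4514

0.451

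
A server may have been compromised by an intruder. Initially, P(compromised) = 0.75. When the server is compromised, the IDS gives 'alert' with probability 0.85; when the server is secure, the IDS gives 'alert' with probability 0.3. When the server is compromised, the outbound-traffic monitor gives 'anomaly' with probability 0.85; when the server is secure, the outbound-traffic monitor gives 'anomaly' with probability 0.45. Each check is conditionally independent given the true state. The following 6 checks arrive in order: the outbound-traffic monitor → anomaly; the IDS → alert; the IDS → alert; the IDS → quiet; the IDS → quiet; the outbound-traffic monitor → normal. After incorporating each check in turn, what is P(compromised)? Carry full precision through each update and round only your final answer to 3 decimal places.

0.363

Each posterior becomes the prior for the next update.
After the outbound-traffic monitor='anomaly': P(compromised) = 0.85·0.7500 / (0.85·0.7500 + 0.45·0.2500) ≈ 0.8500
After the IDS='alert': P(compromised) = 0.85·0.8500 / (0.85·0.8500 + 0.3·0.1500) ≈ 0.9414
After the IDS='alert': P(compromised) = 0.85·0.9414 / (0.85·0.9414 + 0.3·0.0586) ≈ 0.9785
After the IDS='quiet': P(compromised) = 0.15·0.9785 / (0.15·0.9785 + 0.7·0.0215) ≈ 0.9070
After the IDS='quiet': P(compromised) = 0.15·0.9070 / (0.15·0.9070 + 0.7·0.0930) ≈ 0.6763
After the outbound-traffic monitor='normal': P(compromised) = 0.15·0.6763 / (0.15·0.6763 + 0.55·0.3237) ≈ 0.3629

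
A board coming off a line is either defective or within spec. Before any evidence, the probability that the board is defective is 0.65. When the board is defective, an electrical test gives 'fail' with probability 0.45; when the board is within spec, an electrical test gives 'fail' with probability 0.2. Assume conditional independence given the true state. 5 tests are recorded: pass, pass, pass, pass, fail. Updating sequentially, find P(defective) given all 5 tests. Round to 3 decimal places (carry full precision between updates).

0.483

Each posterior becomes the prior for the next update.
After 'pass': P(defective) = 0.55·0.6500 / (0.55·0.6500 + 0.8·0.3500) ≈ 0.5608
After 'pass': P(defective) = 0.55·0.5608 / (0.55·0.5608 + 0.8·0.4392) ≈ 0.4675
After 'pass': P(defective) = 0.55·0.4675 / (0.55·0.4675 + 0.8·0.5325) ≈ 0.3764
After 'pass': P(defective) = 0.55·0.3764 / (0.55·0.3764 + 0.8·0.6236) ≈ 0.2932
After 'fail': P(defective) = 0.45·0.2932 / (0.45·0.2932 + 0.2·0.7068) ≈ 0.4828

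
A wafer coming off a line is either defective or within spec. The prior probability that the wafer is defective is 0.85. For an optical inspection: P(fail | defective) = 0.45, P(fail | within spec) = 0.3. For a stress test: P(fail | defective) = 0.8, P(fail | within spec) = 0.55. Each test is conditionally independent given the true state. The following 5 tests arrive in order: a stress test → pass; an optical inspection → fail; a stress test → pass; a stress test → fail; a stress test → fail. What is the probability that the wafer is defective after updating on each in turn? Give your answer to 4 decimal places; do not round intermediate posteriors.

0.7803

After a stress test='pass': P(defective) = 0.2·0.8500 / (0.2·0.8500 + 0.45·0.1500) ≈ 0.7158
After an optical inspection='fail': P(defective) = 0.45·0.7158 / (0.45·0.7158 + 0.3·0.2842) ≈ 0.7907
After a stress test='pass': P(defective) = 0.2·0.7907 / (0.2·0.7907 + 0.45·0.2093) ≈ 0.6267
After a stress test='fail': P(defective) = 0.8·0.6267 / (0.8·0.6267 + 0.55·0.3733) ≈ 0.7095
After a stress test='fail': P(defective) = 0.8·0.7095 / (0.8·0.7095 + 0.55·0.2905) ≈ 0.7803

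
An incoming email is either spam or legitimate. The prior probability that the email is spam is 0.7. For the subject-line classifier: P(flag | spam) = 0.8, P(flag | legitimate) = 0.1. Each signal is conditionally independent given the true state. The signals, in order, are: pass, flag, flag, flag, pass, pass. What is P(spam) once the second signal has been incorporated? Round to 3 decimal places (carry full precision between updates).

0.806

After 'pass': P(spam) = 0.2·0.7000 / (0.2·0.7000 + 0.9·0.3000) ≈ 0.3415
After 'flag': P(spam) = 0.8·0.3415 / (0.8·0.3415 + 0.1·0.6585) ≈ 0.8058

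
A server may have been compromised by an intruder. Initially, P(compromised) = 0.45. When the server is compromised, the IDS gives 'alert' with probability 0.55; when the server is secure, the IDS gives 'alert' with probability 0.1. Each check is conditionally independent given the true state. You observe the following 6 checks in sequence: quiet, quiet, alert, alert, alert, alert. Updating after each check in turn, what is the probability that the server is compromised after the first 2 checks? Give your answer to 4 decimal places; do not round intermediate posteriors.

Apply Bayes' rule sequentially, carrying P(compromised) forward.
After 'quiet': P(compromised) = 0.45·0.4500 / (0.45·0.4500 + 0.9·0.5500) ≈ 0.2903
After 'quiet': P(compromised) = 0.45·0.2903 / (0.45·0.2903 + 0.9·0.7097) ≈ 0.1698

0.1698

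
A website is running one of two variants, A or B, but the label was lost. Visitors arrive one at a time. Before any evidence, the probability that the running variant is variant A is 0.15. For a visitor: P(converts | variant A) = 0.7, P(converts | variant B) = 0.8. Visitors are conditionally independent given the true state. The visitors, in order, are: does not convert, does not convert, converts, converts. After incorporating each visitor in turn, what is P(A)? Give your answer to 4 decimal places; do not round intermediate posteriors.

0.2331

After 'does not convert': P(A) = 0.3·0.1500 / (0.3·0.1500 + 0.2·0.8500) ≈ 0.2093
After 'does not convert': P(A) = 0.3·0.2093 / (0.3·0.2093 + 0.2·0.7907) ≈ 0.2842
After 'converts': P(A) = 0.7·0.2842 / (0.7·0.2842 + 0.8·0.7158) ≈ 0.2578
After 'converts': P(A) = 0.7·0.2578 / (0.7·0.2578 + 0.8·0.7422) ≈ 0.2331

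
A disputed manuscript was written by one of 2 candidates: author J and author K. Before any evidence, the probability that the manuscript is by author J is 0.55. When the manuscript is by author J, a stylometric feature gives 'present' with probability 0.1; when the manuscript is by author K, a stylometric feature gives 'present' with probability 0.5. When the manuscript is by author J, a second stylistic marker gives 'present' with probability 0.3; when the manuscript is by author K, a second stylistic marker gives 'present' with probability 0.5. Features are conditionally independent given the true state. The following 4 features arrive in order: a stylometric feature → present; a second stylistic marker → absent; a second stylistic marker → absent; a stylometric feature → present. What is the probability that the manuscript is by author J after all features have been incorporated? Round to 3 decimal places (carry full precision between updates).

0.087

Apply Bayes' rule sequentially, carrying P(author J) forward.
After a stylometric feature='present': P(author J) = 0.1·0.5500 / (0.1·0.5500 + 0.5·0.4500) ≈ 0.1964
After a second stylistic marker='absent': P(author J) = 0.7·0.1964 / (0.7·0.1964 + 0.5·0.8036) ≈ 0.2550
After a second stylistic marker='absent': P(author J) = 0.7·0.2550 / (0.7·0.2550 + 0.5·0.7450) ≈ 0.3239
After a stylometric feature='present': P(author J) = 0.1·0.3239 / (0.1·0.3239 + 0.5·0.6761) ≈ 0.0874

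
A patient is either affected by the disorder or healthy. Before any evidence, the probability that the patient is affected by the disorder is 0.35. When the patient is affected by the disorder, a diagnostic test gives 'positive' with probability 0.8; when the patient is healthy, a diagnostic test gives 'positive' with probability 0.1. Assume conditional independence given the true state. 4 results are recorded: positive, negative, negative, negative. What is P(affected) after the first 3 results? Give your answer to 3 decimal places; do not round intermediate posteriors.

Apply Bayes' rule sequentially, carrying P(affected) forward.
After 'positive': P(affected) = 0.8·0.3500 / (0.8·0.3500 + 0.1·0.6500) ≈ 0.8116
After 'negative': P(affected) = 0.2·0.8116 / (0.2·0.8116 + 0.9·0.1884) ≈ 0.4891
After 'negative': P(affected) = 0.2·0.4891 / (0.2·0.4891 + 0.9·0.5109) ≈ 0.1754

0.175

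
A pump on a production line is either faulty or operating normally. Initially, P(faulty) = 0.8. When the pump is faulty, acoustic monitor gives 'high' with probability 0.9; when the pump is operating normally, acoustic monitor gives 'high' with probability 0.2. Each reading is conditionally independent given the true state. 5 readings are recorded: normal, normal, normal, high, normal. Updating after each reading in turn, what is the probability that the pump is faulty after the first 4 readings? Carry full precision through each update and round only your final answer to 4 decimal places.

After 'normal': P(faulty) = 0.1·0.8000 / (0.1·0.8000 + 0.8·0.2000) ≈ 0.3333
After 'normal': P(faulty) = 0.1·0.3333 / (0.1·0.3333 + 0.8·0.6667) ≈ 0.0588
After 'normal': P(faulty) = 0.1·0.0588 / (0.1·0.0588 + 0.8·0.9412) ≈ 0.0078
After 'high': P(faulty) = 0.9·0.0078 / (0.9·0.0078 + 0.2·0.9922) ≈ 0.0340

0.0340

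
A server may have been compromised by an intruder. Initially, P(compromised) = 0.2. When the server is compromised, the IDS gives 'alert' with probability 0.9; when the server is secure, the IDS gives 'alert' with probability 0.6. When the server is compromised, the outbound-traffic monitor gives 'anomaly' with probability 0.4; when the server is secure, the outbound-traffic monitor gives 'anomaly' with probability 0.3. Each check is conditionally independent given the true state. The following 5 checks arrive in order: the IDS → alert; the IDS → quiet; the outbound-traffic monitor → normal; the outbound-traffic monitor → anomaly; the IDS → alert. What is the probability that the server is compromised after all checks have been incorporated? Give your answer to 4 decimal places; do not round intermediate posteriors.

After the IDS='alert': P(compromised) = 0.9·0.2000 / (0.9·0.2000 + 0.6·0.8000) ≈ 0.2727
After the IDS='quiet': P(compromised) = 0.1·0.2727 / (0.1·0.2727 + 0.4·0.7273) ≈ 0.0857
After the outbound-traffic monitor='normal': P(compromised) = 0.6·0.0857 / (0.6·0.0857 + 0.7·0.9143) ≈ 0.0744
After the outbound-traffic monitor='anomaly': P(compromised) = 0.4·0.0744 / (0.4·0.0744 + 0.3·0.9256) ≈ 0.0968
After the IDS='alert': P(compromised) = 0.9·0.0968 / (0.9·0.0968 + 0.6·0.9032) ≈ 0.1385

0.1385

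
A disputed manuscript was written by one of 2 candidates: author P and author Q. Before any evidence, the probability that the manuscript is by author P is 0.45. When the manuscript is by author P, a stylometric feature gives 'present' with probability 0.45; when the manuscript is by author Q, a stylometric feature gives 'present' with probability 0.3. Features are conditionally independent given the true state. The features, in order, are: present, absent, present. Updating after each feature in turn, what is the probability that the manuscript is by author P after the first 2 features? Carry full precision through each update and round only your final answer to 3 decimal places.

0.491

After 'present': P(author P) = 0.45·0.4500 / (0.45·0.4500 + 0.3·0.5500) ≈ 0.5510
After 'absent': P(author P) = 0.55·0.5510 / (0.55·0.5510 + 0.7·0.4490) ≈ 0.4909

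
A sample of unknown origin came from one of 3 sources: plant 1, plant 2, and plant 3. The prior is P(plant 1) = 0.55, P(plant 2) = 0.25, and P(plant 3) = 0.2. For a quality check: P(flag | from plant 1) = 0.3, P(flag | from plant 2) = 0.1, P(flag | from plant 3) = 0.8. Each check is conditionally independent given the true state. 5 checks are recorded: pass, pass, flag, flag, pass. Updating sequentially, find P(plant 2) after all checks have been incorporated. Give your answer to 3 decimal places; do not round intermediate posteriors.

0.092

After 'pass': normaliser = 0.7·0.5500 + 0.9·0.2500 + 0.2·0.2000; P(plant 1) ≈ 0.5923, P(plant 2) ≈ 0.3462, P(plant 3) ≈ 0.0615
After 'pass': normaliser = 0.7·0.5923 + 0.9·0.3462 + 0.2·0.0615; P(plant 1) ≈ 0.5615, P(plant 2) ≈ 0.4219, P(plant 3) ≈ 0.0167
After 'flag': normaliser = 0.3·0.5615 + 0.1·0.4219 + 0.8·0.0167; P(plant 1) ≈ 0.7521, P(plant 2) ≈ 0.1884, P(plant 3) ≈ 0.0595
After 'flag': normaliser = 0.3·0.7521 + 0.1·0.1884 + 0.8·0.0595; P(plant 1) ≈ 0.7725, P(plant 2) ≈ 0.0645, P(plant 3) ≈ 0.1631
After 'pass': normaliser = 0.7·0.7725 + 0.9·0.0645 + 0.2·0.1631; P(plant 1) ≈ 0.8564, P(plant 2) ≈ 0.0919, P(plant 3) ≈ 0.0517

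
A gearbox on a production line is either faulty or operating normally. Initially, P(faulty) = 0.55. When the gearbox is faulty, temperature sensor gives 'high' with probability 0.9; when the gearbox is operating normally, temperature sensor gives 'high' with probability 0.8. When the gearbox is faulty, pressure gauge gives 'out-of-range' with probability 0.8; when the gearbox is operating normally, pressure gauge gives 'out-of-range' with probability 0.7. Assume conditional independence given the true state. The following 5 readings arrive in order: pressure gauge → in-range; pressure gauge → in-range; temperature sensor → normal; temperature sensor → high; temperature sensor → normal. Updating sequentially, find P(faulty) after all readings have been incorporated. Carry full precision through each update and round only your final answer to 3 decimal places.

0.133

After pressure gauge='in-range': P(faulty) = 0.2·0.5500 / (0.2·0.5500 + 0.3·0.4500) ≈ 0.4490
After pressure gauge='in-range': P(faulty) = 0.2·0.4490 / (0.2·0.4490 + 0.3·0.5510) ≈ 0.3520
After temperature sensor='normal': P(faulty) = 0.1·0.3520 / (0.1·0.3520 + 0.2·0.6480) ≈ 0.2136
After temperature sensor='high': P(faulty) = 0.9·0.2136 / (0.9·0.2136 + 0.8·0.7864) ≈ 0.2340
After temperature sensor='normal': P(faulty) = 0.1·0.2340 / (0.1·0.2340 + 0.2·0.7660) ≈ 0.1325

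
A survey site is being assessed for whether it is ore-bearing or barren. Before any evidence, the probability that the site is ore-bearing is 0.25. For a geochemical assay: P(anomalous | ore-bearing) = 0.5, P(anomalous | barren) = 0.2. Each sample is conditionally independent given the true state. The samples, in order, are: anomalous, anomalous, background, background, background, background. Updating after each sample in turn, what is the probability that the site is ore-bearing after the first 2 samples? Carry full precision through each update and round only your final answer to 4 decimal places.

After 'anomalous': P(ore) = 0.5·0.2500 / (0.5·0.2500 + 0.2·0.7500) ≈ 0.4545
After 'anomalous': P(ore) = 0.5·0.4545 / (0.5·0.4545 + 0.2·0.5455) ≈ 0.6757

0.6757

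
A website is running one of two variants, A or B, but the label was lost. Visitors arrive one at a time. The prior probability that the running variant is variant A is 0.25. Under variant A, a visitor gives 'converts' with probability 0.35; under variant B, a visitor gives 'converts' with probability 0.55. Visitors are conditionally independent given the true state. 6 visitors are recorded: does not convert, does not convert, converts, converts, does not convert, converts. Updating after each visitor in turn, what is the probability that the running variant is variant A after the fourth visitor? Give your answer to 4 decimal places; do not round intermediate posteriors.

After 'does not convert': P(A) = 0.65·0.2500 / (0.65·0.2500 + 0.45·0.7500) ≈ 0.3250
After 'does not convert': P(A) = 0.65·0.3250 / (0.65·0.3250 + 0.45·0.6750) ≈ 0.4102
After 'converts': P(A) = 0.35·0.4102 / (0.35·0.4102 + 0.55·0.5898) ≈ 0.3068
After 'converts': P(A) = 0.35·0.3068 / (0.35·0.3068 + 0.55·0.6932) ≈ 0.2197

0.2197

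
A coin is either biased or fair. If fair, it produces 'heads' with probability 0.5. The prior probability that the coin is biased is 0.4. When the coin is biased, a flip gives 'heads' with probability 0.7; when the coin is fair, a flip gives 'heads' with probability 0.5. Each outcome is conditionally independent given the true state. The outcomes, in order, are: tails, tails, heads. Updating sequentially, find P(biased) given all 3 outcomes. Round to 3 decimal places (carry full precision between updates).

After 'tails': P(biased) = 0.3·0.4000 / (0.3·0.4000 + 0.5·0.6000) ≈ 0.2857
After 'tails': P(biased) = 0.3·0.2857 / (0.3·0.2857 + 0.5·0.7143) ≈ 0.1935
After 'heads': P(biased) = 0.7·0.1935 / (0.7·0.1935 + 0.5·0.8065) ≈ 0.2515

0.251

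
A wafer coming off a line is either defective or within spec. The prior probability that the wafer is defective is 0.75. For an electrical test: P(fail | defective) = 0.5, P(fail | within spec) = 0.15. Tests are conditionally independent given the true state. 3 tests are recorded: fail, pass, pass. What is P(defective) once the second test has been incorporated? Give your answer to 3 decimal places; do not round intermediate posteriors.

Apply Bayes' rule sequentially, carrying P(defective) forward.
After 'fail': P(defective) = 0.5·0.7500 / (0.5·0.7500 + 0.15·0.2500) ≈ 0.9091
After 'pass': P(defective) = 0.5·0.9091 / (0.5·0.9091 + 0.85·0.0909) ≈ 0.8547

0.855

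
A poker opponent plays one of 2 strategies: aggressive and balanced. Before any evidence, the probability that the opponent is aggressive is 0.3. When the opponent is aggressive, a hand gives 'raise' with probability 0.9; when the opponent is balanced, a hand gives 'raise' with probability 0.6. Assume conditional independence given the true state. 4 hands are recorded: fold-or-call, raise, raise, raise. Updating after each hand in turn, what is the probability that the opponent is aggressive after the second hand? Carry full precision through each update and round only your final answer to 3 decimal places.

After 'fold-or-call': P(aggressive) = 0.1·0.3000 / (0.1·0.3000 + 0.4·0.7000) ≈ 0.0968
After 'raise': P(aggressive) = 0.9·0.0968 / (0.9·0.0968 + 0.6·0.9032) ≈ 0.1385

0.138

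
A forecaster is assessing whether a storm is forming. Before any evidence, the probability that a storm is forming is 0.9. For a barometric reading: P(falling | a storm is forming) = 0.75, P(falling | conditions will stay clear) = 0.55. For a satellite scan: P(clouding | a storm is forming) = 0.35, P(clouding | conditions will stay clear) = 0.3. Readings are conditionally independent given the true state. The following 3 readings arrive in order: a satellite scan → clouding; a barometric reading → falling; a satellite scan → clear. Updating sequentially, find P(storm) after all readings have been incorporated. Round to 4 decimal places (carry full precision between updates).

After a satellite scan='clouding': P(storm) = 0.35·0.9000 / (0.35·0.9000 + 0.3·0.1000) ≈ 0.9130
After a barometric reading='falling': P(storm) = 0.75·0.9130 / (0.75·0.9130 + 0.55·0.0870) ≈ 0.9347
After a satellite scan='clear': P(storm) = 0.65·0.9347 / (0.65·0.9347 + 0.7·0.0653) ≈ 0.9300

0.9300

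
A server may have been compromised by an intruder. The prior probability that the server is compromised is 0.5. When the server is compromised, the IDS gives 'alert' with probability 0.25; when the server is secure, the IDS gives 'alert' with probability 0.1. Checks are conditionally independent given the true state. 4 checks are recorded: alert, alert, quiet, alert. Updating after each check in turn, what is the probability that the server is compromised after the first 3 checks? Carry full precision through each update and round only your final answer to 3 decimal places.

0.839

Apply Bayes' rule sequentially, carrying P(compromised) forward.
After 'alert': P(compromised) = 0.25·0.5000 / (0.25·0.5000 + 0.1·0.5000) ≈ 0.7143
After 'alert': P(compromised) = 0.25·0.7143 / (0.25·0.7143 + 0.1·0.2857) ≈ 0.8621
After 'quiet': P(compromised) = 0.75·0.8621 / (0.75·0.8621 + 0.9·0.1379) ≈ 0.8389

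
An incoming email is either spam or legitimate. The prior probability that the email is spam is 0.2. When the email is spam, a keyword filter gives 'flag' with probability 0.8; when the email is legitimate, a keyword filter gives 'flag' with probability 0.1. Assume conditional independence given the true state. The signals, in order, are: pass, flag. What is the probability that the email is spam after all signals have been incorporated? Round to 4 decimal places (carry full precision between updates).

0.3077

Each posterior becomes the prior for the next update.
After 'pass': P(spam) = 0.2·0.2000 / (0.2·0.2000 + 0.9·0.8000) ≈ 0.0526
After 'flag': P(spam) = 0.8·0.0526 / (0.8·0.0526 + 0.1·0.9474) ≈ 0.3077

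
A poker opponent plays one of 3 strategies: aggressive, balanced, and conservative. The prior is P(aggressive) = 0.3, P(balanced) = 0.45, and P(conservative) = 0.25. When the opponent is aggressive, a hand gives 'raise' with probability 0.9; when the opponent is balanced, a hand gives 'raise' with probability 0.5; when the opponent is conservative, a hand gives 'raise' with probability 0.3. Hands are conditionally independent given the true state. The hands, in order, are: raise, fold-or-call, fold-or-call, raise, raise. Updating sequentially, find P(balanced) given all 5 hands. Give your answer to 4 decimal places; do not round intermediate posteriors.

0.7191

After 'raise': normaliser = 0.9·0.3000 + 0.5·0.4500 + 0.3·0.2500; P(aggressive) ≈ 0.4737, P(balanced) ≈ 0.3947, P(conservative) ≈ 0.1316
After 'fold-or-call': normaliser = 0.1·0.4737 + 0.5·0.3947 + 0.7·0.1316; P(aggressive) ≈ 0.1406, P(balanced) ≈ 0.5859, P(conservative) ≈ 0.2734
After 'fold-or-call': normaliser = 0.1·0.1406 + 0.5·0.5859 + 0.7·0.2734; P(aggressive) ≈ 0.0282, P(balanced) ≈ 0.5878, P(conservative) ≈ 0.3840
After 'raise': normaliser = 0.9·0.0282 + 0.5·0.5878 + 0.3·0.3840; P(aggressive) ≈ 0.0584, P(balanced) ≈ 0.6764, P(conservative) ≈ 0.2652
After 'raise': normaliser = 0.9·0.0584 + 0.5·0.6764 + 0.3·0.2652; P(aggressive) ≈ 0.1118, P(balanced) ≈ 0.7191, P(conservative) ≈ 0.1691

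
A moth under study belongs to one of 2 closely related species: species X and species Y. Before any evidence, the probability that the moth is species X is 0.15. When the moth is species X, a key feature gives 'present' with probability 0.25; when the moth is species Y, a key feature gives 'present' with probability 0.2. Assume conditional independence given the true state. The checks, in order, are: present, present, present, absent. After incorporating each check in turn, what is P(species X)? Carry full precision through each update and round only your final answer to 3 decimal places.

After 'present': P(species X) = 0.25·0.1500 / (0.25·0.1500 + 0.2·0.8500) ≈ 0.1807
After 'present': P(species X) = 0.25·0.1807 / (0.25·0.1807 + 0.2·0.8193) ≈ 0.2161
After 'present': P(species X) = 0.25·0.2161 / (0.25·0.2161 + 0.2·0.7839) ≈ 0.2563
After 'absent': P(species X) = 0.75·0.2563 / (0.75·0.2563 + 0.8·0.7437) ≈ 0.2442

0.244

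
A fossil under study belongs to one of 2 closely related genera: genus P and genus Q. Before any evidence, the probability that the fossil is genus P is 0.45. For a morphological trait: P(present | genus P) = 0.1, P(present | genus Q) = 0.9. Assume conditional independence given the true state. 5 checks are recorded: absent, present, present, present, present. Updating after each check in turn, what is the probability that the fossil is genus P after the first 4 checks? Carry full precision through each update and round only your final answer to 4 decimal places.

0.0100

After 'absent': P(genus P) = 0.9·0.4500 / (0.9·0.4500 + 0.1·0.5500) ≈ 0.8804
After 'present': P(genus P) = 0.1·0.8804 / (0.1·0.8804 + 0.9·0.1196) ≈ 0.4500
After 'present': P(genus P) = 0.1·0.4500 / (0.1·0.4500 + 0.9·0.5500) ≈ 0.0833
After 'present': P(genus P) = 0.1·0.0833 / (0.1·0.0833 + 0.9·0.9167) ≈ 0.0100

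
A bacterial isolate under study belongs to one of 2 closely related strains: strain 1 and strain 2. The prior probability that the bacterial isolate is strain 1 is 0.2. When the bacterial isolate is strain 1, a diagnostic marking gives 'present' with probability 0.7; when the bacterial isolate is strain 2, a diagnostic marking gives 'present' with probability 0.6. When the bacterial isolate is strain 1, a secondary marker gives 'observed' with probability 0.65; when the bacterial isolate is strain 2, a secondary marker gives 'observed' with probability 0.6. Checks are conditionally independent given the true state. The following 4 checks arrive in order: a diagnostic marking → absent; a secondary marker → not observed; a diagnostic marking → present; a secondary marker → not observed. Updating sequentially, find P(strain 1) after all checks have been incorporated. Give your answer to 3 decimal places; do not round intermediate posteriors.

After a diagnostic marking='absent': P(strain 1) = 0.3·0.2000 / (0.3·0.2000 + 0.4·0.8000) ≈ 0.1579
After a secondary marker='not observed': P(strain 1) = 0.35·0.1579 / (0.35·0.1579 + 0.4·0.8421) ≈ 0.1409
After a diagnostic marking='present': P(strain 1) = 0.7·0.1409 / (0.7·0.1409 + 0.6·0.8591) ≈ 0.1607
After a secondary marker='not observed': P(strain 1) = 0.35·0.1607 / (0.35·0.1607 + 0.4·0.8393) ≈ 0.1435

0.143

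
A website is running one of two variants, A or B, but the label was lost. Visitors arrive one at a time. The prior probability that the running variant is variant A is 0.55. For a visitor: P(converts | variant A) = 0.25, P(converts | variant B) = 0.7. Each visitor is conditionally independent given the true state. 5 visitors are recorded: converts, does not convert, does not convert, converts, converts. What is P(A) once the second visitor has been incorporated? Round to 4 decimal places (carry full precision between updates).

0.5218

After 'converts': P(A) = 0.25·0.5500 / (0.25·0.5500 + 0.7·0.4500) ≈ 0.3039
After 'does not convert': P(A) = 0.75·0.3039 / (0.75·0.3039 + 0.3·0.6961) ≈ 0.5218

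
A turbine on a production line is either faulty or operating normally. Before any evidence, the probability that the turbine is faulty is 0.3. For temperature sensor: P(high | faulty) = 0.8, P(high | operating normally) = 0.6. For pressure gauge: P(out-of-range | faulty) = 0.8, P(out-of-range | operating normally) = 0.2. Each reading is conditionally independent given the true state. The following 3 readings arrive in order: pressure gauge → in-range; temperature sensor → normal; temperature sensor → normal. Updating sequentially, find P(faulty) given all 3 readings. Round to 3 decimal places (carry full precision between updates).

0.026

After pressure gauge='in-range': P(faulty) = 0.2·0.3000 / (0.2·0.3000 + 0.8·0.7000) ≈ 0.0968
After temperature sensor='normal': P(faulty) = 0.2·0.0968 / (0.2·0.0968 + 0.4·0.9032) ≈ 0.0508
After temperature sensor='normal': P(faulty) = 0.2·0.0508 / (0.2·0.0508 + 0.4·0.9492) ≈ 0.0261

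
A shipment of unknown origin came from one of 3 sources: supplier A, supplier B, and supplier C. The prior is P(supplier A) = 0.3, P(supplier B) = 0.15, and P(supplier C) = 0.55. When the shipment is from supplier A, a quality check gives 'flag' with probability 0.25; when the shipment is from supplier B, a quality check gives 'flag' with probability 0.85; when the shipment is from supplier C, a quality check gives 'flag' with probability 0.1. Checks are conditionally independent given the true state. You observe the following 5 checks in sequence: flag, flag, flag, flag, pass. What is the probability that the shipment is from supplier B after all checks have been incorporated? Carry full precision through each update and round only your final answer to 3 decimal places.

After 'flag': normaliser = 0.25·0.3000 + 0.85·0.1500 + 0.1·0.5500; P(supplier A) ≈ 0.2913, P(supplier B) ≈ 0.4951, P(supplier C) ≈ 0.2136
After 'flag': normaliser = 0.25·0.2913 + 0.85·0.4951 + 0.1·0.2136; P(supplier A) ≈ 0.1414, P(supplier B) ≈ 0.8172, P(supplier C) ≈ 0.0415
After 'flag': normaliser = 0.25·0.1414 + 0.85·0.8172 + 0.1·0.0415; P(supplier A) ≈ 0.0481, P(supplier B) ≈ 0.9462, P(supplier C) ≈ 0.0056
After 'flag': normaliser = 0.25·0.0481 + 0.85·0.9462 + 0.1·0.0056; P(supplier A) ≈ 0.0147, P(supplier B) ≈ 0.9846, P(supplier C) ≈ 0.0007
After 'pass': normaliser = 0.75·0.0147 + 0.15·0.9846 + 0.9·0.0007; P(supplier A) ≈ 0.0693, P(supplier B) ≈ 0.9267, P(supplier C) ≈ 0.0039

0.927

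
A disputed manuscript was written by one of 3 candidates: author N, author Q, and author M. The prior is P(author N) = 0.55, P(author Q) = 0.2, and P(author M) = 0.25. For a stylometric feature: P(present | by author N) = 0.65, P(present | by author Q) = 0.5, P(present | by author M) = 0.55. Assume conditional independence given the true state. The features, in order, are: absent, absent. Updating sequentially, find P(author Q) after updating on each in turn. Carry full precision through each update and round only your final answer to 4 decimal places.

Apply Bayes' rule sequentially, carrying P(author Q) forward.
After 'absent': normaliser = 0.35·0.5500 + 0.5·0.2000 + 0.45·0.2500; P(author N) ≈ 0.4753, P(author Q) ≈ 0.2469, P(author M) ≈ 0.2778
After 'absent': normaliser = 0.35·0.4753 + 0.5·0.2469 + 0.45·0.2778; P(author N) ≈ 0.4010, P(author Q) ≈ 0.2976, P(author M) ≈ 0.3013

0.2976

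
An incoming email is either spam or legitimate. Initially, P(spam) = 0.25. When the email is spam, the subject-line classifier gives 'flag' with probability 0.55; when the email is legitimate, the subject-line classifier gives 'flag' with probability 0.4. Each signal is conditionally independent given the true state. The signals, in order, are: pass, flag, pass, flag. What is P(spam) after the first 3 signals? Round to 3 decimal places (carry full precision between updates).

After 'pass': P(spam) = 0.45·0.2500 / (0.45·0.2500 + 0.6·0.7500) ≈ 0.2000
After 'flag': P(spam) = 0.55·0.2000 / (0.55·0.2000 + 0.4·0.8000) ≈ 0.2558
After 'pass': P(spam) = 0.45·0.2558 / (0.45·0.2558 + 0.6·0.7442) ≈ 0.2050

0.205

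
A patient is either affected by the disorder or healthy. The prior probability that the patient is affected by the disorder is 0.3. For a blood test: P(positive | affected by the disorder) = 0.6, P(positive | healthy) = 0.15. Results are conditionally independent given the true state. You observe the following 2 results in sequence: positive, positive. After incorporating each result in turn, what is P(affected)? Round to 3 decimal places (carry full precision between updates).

0.873

Apply Bayes' rule sequentially, carrying P(affected) forward.
After 'positive': P(affected) = 0.6·0.3000 / (0.6·0.3000 + 0.15·0.7000) ≈ 0.6316
After 'positive': P(affected) = 0.6·0.6316 / (0.6·0.6316 + 0.15·0.3684) ≈ 0.8727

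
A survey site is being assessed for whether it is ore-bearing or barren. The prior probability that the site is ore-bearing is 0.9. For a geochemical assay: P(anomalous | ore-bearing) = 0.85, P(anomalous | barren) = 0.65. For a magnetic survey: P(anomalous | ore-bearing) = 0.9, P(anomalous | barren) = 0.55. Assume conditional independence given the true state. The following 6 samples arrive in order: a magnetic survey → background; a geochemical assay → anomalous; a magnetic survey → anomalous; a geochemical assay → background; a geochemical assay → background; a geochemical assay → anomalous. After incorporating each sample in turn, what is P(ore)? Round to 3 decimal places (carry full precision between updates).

0.507

After a magnetic survey='background': P(ore) = 0.1·0.9000 / (0.1·0.9000 + 0.45·0.1000) ≈ 0.6667
After a geochemical assay='anomalous': P(ore) = 0.85·0.6667 / (0.85·0.6667 + 0.65·0.3333) ≈ 0.7234
After a magnetic survey='anomalous': P(ore) = 0.9·0.7234 / (0.9·0.7234 + 0.55·0.2766) ≈ 0.8106
After a geochemical assay='background': P(ore) = 0.15·0.8106 / (0.15·0.8106 + 0.35·0.1894) ≈ 0.6472
After a geochemical assay='background': P(ore) = 0.15·0.6472 / (0.15·0.6472 + 0.35·0.3528) ≈ 0.4401
After a geochemical assay='anomalous': P(ore) = 0.85·0.4401 / (0.85·0.4401 + 0.65·0.5599) ≈ 0.5069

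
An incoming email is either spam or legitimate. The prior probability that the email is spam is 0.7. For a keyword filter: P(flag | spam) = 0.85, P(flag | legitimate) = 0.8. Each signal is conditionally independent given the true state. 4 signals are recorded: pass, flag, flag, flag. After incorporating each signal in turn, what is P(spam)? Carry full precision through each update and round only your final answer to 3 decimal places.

After 'pass': P(spam) = 0.15·0.7000 / (0.15·0.7000 + 0.2·0.3000) ≈ 0.6364
After 'flag': P(spam) = 0.85·0.6364 / (0.85·0.6364 + 0.8·0.3636) ≈ 0.6503
After 'flag': P(spam) = 0.85·0.6503 / (0.85·0.6503 + 0.8·0.3497) ≈ 0.6639
After 'flag': P(spam) = 0.85·0.6639 / (0.85·0.6639 + 0.8·0.3361) ≈ 0.6773

0.677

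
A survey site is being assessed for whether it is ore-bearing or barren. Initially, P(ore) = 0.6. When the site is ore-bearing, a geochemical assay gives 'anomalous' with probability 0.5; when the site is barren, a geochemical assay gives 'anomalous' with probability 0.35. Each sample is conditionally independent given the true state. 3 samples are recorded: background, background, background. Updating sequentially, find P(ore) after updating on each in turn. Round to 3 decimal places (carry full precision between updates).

0.406

Each posterior becomes the prior for the next update.
After 'background': P(ore) = 0.5·0.6000 / (0.5·0.6000 + 0.65·0.4000) ≈ 0.5357
After 'background': P(ore) = 0.5·0.5357 / (0.5·0.5357 + 0.65·0.4643) ≈ 0.4702
After 'background': P(ore) = 0.5·0.4702 / (0.5·0.4702 + 0.65·0.5298) ≈ 0.4057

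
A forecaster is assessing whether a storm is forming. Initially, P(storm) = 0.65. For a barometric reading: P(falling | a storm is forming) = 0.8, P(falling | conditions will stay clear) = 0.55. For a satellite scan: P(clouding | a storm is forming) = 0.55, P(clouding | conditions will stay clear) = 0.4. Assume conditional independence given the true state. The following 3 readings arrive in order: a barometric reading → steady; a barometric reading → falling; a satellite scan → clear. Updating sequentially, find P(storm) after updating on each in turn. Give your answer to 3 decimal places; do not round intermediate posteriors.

After a barometric reading='steady': P(storm) = 0.2·0.6500 / (0.2·0.6500 + 0.45·0.3500) ≈ 0.4522
After a barometric reading='falling': P(storm) = 0.8·0.4522 / (0.8·0.4522 + 0.55·0.5478) ≈ 0.5456
After a satellite scan='clear': P(storm) = 0.45·0.5456 / (0.45·0.5456 + 0.6·0.4544) ≈ 0.4738

0.474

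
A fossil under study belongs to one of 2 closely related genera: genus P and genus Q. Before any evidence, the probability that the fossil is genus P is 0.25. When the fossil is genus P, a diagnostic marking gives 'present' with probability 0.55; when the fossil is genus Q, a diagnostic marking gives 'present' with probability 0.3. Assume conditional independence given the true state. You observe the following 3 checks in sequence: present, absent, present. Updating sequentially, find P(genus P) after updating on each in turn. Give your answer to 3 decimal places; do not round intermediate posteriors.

0.419

After 'present': P(genus P) = 0.55·0.2500 / (0.55·0.2500 + 0.3·0.7500) ≈ 0.3793
After 'absent': P(genus P) = 0.45·0.3793 / (0.45·0.3793 + 0.7·0.6207) ≈ 0.2821
After 'present': P(genus P) = 0.55·0.2821 / (0.55·0.2821 + 0.3·0.7179) ≈ 0.4187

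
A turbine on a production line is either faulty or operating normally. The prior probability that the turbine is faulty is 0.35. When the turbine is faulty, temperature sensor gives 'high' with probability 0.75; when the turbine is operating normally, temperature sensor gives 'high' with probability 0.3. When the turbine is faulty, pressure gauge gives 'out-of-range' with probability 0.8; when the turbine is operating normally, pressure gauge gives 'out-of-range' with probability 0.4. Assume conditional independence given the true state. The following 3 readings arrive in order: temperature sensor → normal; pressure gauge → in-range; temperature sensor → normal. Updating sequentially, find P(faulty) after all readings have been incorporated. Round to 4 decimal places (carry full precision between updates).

0.0224

After temperature sensor='normal': P(faulty) = 0.25·0.3500 / (0.25·0.3500 + 0.7·0.6500) ≈ 0.1613
After pressure gauge='in-range': P(faulty) = 0.2·0.1613 / (0.2·0.1613 + 0.6·0.8387) ≈ 0.0602
After temperature sensor='normal': P(faulty) = 0.25·0.0602 / (0.25·0.0602 + 0.7·0.9398) ≈ 0.0224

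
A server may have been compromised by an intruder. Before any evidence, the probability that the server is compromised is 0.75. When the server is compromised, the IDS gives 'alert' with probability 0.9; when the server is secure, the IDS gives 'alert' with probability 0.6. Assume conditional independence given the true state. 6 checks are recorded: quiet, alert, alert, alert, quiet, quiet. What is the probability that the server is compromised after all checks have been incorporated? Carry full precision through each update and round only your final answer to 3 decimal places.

0.137

After 'quiet': P(compromised) = 0.1·0.7500 / (0.1·0.7500 + 0.4·0.2500) ≈ 0.4286
After 'alert': P(compromised) = 0.9·0.4286 / (0.9·0.4286 + 0.6·0.5714) ≈ 0.5294
After 'alert': P(compromised) = 0.9·0.5294 / (0.9·0.5294 + 0.6·0.4706) ≈ 0.6279
After 'alert': P(compromised) = 0.9·0.6279 / (0.9·0.6279 + 0.6·0.3721) ≈ 0.7168
After 'quiet': P(compromised) = 0.1·0.7168 / (0.1·0.7168 + 0.4·0.2832) ≈ 0.3876
After 'quiet': P(compromised) = 0.1·0.3876 / (0.1·0.3876 + 0.4·0.6124) ≈ 0.1366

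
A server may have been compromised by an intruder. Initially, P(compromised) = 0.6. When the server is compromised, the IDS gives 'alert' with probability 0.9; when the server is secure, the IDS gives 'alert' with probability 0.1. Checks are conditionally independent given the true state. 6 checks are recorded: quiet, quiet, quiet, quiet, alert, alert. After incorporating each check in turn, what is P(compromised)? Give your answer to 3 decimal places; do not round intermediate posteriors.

After 'quiet': P(compromised) = 0.1·0.6000 / (0.1·0.6000 + 0.9·0.4000) ≈ 0.1429
After 'quiet': P(compromised) = 0.1·0.1429 / (0.1·0.1429 + 0.9·0.8571) ≈ 0.0182
After 'quiet': P(compromised) = 0.1·0.0182 / (0.1·0.0182 + 0.9·0.9818) ≈ 0.0021
After 'quiet': P(compromised) = 0.1·0.0021 / (0.1·0.0021 + 0.9·0.9979) ≈ 0.0002
After 'alert': P(compromised) = 0.9·0.0002 / (0.9·0.0002 + 0.1·0.9998) ≈ 0.0021
After 'alert': P(compromised) = 0.9·0.0021 / (0.9·0.0021 + 0.1·0.9979) ≈ 0.0182

0.018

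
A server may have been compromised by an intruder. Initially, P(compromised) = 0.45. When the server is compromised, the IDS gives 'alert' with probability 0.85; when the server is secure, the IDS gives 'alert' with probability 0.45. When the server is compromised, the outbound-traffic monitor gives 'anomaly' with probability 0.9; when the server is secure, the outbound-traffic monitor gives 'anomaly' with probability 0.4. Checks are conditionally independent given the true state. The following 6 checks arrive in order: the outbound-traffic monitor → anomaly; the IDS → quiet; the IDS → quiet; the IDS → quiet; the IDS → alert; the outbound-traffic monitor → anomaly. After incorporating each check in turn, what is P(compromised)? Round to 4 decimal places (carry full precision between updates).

After the outbound-traffic monitor='anomaly': P(compromised) = 0.9·0.4500 / (0.9·0.4500 + 0.4·0.5500) ≈ 0.6480
After the IDS='quiet': P(compromised) = 0.15·0.6480 / (0.15·0.6480 + 0.55·0.3520) ≈ 0.3343
After the IDS='quiet': P(compromised) = 0.15·0.3343 / (0.15·0.3343 + 0.55·0.6657) ≈ 0.1204
After the IDS='quiet': P(compromised) = 0.15·0.1204 / (0.15·0.1204 + 0.55·0.8796) ≈ 0.0360
After the IDS='alert': P(compromised) = 0.85·0.0360 / (0.85·0.0360 + 0.45·0.9640) ≈ 0.0659
After the outbound-traffic monitor='anomaly': P(compromised) = 0.9·0.0659 / (0.9·0.0659 + 0.4·0.9341) ≈ 0.1370

0.1370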